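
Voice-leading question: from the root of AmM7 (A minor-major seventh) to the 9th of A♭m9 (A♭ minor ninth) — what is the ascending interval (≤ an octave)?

minor second

AmM7 (A minor-major seventh) has A as its root, and A♭m9 (A♭ minor ninth) has B♭ as its 9th.
2 letter names make it a second; at 1 semitone (a half step narrower than major) the quality is minor.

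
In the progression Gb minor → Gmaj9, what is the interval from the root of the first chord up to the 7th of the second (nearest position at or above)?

augmented seventh

The root of Gb minor is Gb; the 7th of Gmaj9 is F#.
Gb up to F# is 12 semitones, a half step wider than a major seventh, so the interval is augmented.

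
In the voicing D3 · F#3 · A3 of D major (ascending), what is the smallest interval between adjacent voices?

minor third

Adjacent intervals: D3→F#3 = major third; F#3→A3 = minor third.
The smallest is F#3 to A3, a minor third (3 semitones).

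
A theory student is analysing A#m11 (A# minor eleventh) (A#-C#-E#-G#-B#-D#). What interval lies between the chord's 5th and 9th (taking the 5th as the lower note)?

perfect fifth

The 5th is E# and the 9th is B#.
From E# to B# is 7 semitones, exactly the perfect fifth.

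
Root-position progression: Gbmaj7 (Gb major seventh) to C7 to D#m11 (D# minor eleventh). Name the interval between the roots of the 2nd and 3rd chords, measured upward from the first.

The roots are C and D#.
2 letter names make it a second; at 3 semitones (a half step wider than major) the quality is augmented.

augmented 2nd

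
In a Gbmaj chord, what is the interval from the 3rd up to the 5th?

minor third

Gb (Gb major): Gb–Bb–Db.
The 3rd is Bb and the 5th is Db.
3 letter names make it a third; at 3 semitones (a half step narrower than major) the quality is minor.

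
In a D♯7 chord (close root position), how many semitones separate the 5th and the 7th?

3

D♯7 (D♯ dominant seventh) is spelled D♯, F𝄪, A♯, C♯.
A♯ to C♯ is a minor third: 3 semitones.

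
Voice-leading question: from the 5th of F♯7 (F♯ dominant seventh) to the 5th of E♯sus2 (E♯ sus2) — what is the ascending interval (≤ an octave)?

The 5th of F♯7 (F♯ dominant seventh) is C♯; the 5th of E♯sus2 (E♯ sus2) is B♯.
C♯ up to B♯ spans 7 letter names and 11 semitones — a major seventh.

major seventh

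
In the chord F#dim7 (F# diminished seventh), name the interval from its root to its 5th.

The chord tones of F#°7 (F# diminished seventh) are F# A C Eb.
The root is F# and the 5th is C.
F# up to C is 6 semitones, a half step narrower than a perfect fifth, so the interval is diminished.

diminished 5th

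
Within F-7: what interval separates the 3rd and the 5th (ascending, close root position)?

major third

Spelling the chord: F, Ab, C, Eb.
The 3rd is Ab and the 5th is C.
Ab up to C spans 3 letter names and 4 semitones — a major third.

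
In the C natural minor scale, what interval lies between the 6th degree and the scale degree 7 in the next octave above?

major ninth

The scale runs C D E♭ F G A♭ B♭.
That puts A♭ below B♭.
From A♭ to B♭ is 14 semitones, exactly the major ninth.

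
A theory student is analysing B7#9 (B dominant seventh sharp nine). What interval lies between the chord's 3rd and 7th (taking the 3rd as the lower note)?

B7#9 (B dominant seventh sharp nine): B, D#, F#, A, C##.
The 3rd is D# and the 7th is A.
5 letter names make it a fifth; at 6 semitones (a half step narrower than perfect) the quality is diminished.
This 3–7 tritone is the characteristic tension at the heart of the dominant sound.

diminished fifth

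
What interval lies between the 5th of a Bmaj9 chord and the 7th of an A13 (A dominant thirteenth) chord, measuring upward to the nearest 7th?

Bmaj9 has F♯ as its 5th, and A13 (A dominant thirteenth) has G as its 7th.
F♯ up to G is 1 semitone, a half step narrower than a major second, so the interval is minor.

m2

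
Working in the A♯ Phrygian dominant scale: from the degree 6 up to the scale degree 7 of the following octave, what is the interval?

A♯ phrygian dominant: A♯ B C𝄪 D♯ E♯ F♯ G♯.
The degree 6 is F♯ and the degree 7 (up an octave) is G♯.
F♯ up to G♯ spans 9 letter names and 14 semitones — a major ninth.

major 9th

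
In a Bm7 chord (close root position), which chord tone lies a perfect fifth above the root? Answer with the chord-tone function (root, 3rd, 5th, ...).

5th

Bmin7 (B minor seventh) is spelled B D F# A.
The root is B. A perfect fifth above B is F#.
F# is the chord's 5th.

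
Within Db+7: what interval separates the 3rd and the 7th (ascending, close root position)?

The chord tones of Db7#5 (Db augmented seventh) are Db, F, A, Cb.
The 3rd is F and the 7th is Cb.
F up to Cb is 6 semitones, a half step narrower than a perfect fifth, so the interval is diminished.

d5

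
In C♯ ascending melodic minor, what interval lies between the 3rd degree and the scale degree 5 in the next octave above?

M10

The scale runs C♯ D♯ E F♯ G♯ A♯ B♯.
3rd degree = E; degree 5 (up an octave) = G♯.
Counting 10 letters and 16 half steps from E gives a major tenth.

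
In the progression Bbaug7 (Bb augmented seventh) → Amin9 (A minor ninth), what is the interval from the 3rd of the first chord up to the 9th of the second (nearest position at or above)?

major sixth

The 3rd of Bbaug7 (Bb augmented seventh) is D; the 9th of Amin9 (A minor ninth) is B.
From D to B is 9 semitones, exactly the major sixth.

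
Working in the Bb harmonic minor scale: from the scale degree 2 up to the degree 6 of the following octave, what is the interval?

Bb harmonic minor: Bb C Db Eb F Gb A.
That puts C below Gb.
12 letter names make it a twelfth; at 18 semitones (a half step narrower than perfect) the quality is diminished.

diminished twelfth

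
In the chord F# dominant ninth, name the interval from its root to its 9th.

major ninth

F# dominant ninth is spelled F#, A#, C#, E, G#.
The root is F# and the 9th is G#.
Counting 9 letters and 14 half steps from F# gives a major ninth.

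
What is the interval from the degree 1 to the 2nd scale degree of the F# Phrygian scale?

F# phrygian: F# G A B C# D E.
So we need the interval from F# up to G.
F# up to G is 1 semitone, a half step narrower than a major second, so the interval is minor.

m2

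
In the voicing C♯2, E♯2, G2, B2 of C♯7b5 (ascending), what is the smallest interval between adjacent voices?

Adjacent intervals: C♯2→E♯2 = major third; E♯2→G2 = diminished third; G2→B2 = major third.
The smallest is E♯2 to G2, a diminished third (2 semitones).

d3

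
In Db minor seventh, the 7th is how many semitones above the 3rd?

Spelling the chord: Db–Fb–Ab–Cb.
Fb to Cb is a perfect fifth: 7 semitones.

7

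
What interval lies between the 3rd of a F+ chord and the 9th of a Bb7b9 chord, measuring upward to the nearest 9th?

The 3rd of F+ is A; the 9th of Bb7b9 is Cb.
From A to Cb: 2 semitones over a third = diminished.

diminished third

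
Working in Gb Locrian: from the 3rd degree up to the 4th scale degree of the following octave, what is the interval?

major 9th

Gb locrian: Gb Abb Bbb Cb Dbb Ebb Fb.
So we need the interval from Bbb up to Cb.
From Bbb to Cb is 14 semitones, exactly the major ninth.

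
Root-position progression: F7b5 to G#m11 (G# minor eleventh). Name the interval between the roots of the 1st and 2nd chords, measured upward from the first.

The roots are F and G#.
2 letter names make it a second; at 3 semitones (a half step wider than major) the quality is augmented.

augmented second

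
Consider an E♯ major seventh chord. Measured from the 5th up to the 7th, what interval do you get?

major third

E♯M7 (E♯ major seventh) is spelled E♯, G𝄪, B♯, D𝄪.
So we need the interval from B♯ up to D𝄪.
B♯ up to D𝄪 spans 3 letter names and 4 semitones — a major third.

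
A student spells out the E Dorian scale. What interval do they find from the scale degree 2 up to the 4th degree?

The scale runs E F# G A B C# D.
The scale degree 2 is F# and the scale degree 4 is A.
From F# to A: 3 semitones over a third = minor.

m3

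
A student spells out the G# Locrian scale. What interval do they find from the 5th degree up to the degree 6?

The scale runs G# A B C# D E F#.
That puts D below E.
From D to E is 2 semitones, exactly the major second.

major second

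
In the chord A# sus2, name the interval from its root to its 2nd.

The chord tones of A#sus2 (A# sus2) are A#-B#-E#.
That puts A# below B#.
A# up to B# spans 2 letter names and 2 semitones — a major second.

major 2nd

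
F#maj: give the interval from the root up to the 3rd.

major 3rd

Spelling the chord: F#–A#–C#.
So we need the interval from F# up to A#.
From F# to A# is 4 semitones, exactly the major third.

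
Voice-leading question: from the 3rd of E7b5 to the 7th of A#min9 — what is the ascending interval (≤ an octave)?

The 3rd of E7b5 is G#; the 7th of A#min9 is G#.
G# up to G# spans 1 letter names and 0 semitones — a perfect unison.

perfect 1st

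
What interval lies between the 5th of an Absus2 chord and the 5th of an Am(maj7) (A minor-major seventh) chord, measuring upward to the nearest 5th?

The 5th of Absus2 is Eb; the 5th of Am(maj7) (A minor-major seventh) is E.
From Eb to E: 1 semitone over a unison = augmented.

augmented 1st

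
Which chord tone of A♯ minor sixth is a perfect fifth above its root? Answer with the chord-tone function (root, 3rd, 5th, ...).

A♯min6 (A♯ minor sixth) is spelled A♯ C♯ E♯ F𝄪.
The root is A♯. A perfect fifth above A♯ is E♯.
E♯ is the chord's 5th.

5th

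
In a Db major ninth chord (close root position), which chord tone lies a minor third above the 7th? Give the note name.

Db major ninth: Db-F-Ab-C-Eb.
The 7th is C. A minor third above C is Eb.
Eb is the chord's 9th.

Eb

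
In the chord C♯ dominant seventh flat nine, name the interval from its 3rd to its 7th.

C♯7b9 (C♯ dominant seventh flat nine): C♯-E♯-G♯-B-D.
That puts E♯ below B.
5 letter names make it a fifth; at 6 semitones (a half step narrower than perfect) the quality is diminished.
This 3–7 tritone is the characteristic tension at the heart of the dominant sound.

diminished fifth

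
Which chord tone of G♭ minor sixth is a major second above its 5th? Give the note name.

Eb

G♭m6 (G♭ minor sixth) is spelled G♭–B𝄫–D♭–E♭.
The 5th is D♭. A major second above D♭ is E♭.
E♭ is the chord's 6th.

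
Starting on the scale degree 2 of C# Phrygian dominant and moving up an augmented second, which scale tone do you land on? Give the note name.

The scale is C# D E# F# G# A B.
The scale degree 2 is D; an augmented second above that is E# — scale degree 3.

E#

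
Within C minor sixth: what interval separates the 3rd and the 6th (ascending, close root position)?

The chord tones of Cmin6 are C E♭ G A.
3rd = E♭; 6th = A.
E♭ up to A is 6 semitones, a half step wider than a perfect fourth, so the interval is augmented.

augmented 4th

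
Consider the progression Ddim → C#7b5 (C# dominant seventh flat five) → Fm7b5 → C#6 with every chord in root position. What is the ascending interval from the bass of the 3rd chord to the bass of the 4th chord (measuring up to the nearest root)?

The roots are F and C#.
5 letter names make it a fifth; at 8 semitones (a half step wider than perfect) the quality is augmented.

augmented 5th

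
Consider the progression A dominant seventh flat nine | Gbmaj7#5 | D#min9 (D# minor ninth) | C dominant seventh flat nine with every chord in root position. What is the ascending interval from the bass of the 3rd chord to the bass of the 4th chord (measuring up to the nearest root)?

diminished seventh

The roots are D# and C.
From D# to C: 9 semitones over a seventh = diminished.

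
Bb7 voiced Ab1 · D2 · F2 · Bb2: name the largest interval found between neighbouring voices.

Adjacent intervals: Ab1→D2 = augmented fourth; D2→F2 = minor third; F2→Bb2 = perfect fourth.
The largest is Ab1 to D2, an augmented fourth (6 semitones).

augmented fourth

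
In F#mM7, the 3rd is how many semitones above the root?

3

Spelling the chord: F# A C# E#.
F# to A is a minor third: 3 semitones.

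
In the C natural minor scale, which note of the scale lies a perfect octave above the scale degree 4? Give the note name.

The scale is C D E♭ F G A♭ B♭.
The scale degree 4 is F; a perfect octave above that is F — scale degree 4.

F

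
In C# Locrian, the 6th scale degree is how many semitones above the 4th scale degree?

3

The scale is C# D E F# G A B.
F# up to A is a minor third — 3 semitones.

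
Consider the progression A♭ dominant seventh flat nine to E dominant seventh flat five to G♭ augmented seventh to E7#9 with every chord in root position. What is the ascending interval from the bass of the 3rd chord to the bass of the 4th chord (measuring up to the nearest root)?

augmented sixth

The roots are G♭ and E.
From G♭ to E: 10 semitones over a sixth = augmented.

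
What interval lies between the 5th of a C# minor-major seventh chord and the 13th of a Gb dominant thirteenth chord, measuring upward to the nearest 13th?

diminished sixth

The 5th of C# minor-major seventh is G#; the 13th of Gb dominant thirteenth is Eb.
G# up to Eb is 7 semitones, a whole step narrower than a major sixth, so the interval is diminished.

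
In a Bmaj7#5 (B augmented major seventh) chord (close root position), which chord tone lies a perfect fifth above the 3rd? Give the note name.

A#

B augmented major seventh: B–D♯–F𝄪–A♯.
The 3rd is D♯. A perfect fifth above D♯ is A♯.
A♯ is the chord's 7th.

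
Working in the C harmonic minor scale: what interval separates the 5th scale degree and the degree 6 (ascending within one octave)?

C harmonic minor: C D Eb F G Ab B.
5th scale degree = G; 6th degree = Ab.
2 letter names make it a second; at 1 semitone (a half step narrower than major) the quality is minor.

minor second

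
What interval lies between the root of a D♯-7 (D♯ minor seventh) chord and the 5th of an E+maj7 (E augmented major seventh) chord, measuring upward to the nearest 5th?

The root of D♯-7 (D♯ minor seventh) is D♯; the 5th of E+maj7 (E augmented major seventh) is B♯.
From D♯ to B♯ is 9 semitones, exactly the major sixth.

major sixth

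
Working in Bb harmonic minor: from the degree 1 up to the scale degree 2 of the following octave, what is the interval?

Bb harmonic minor: Bb C Db Eb F Gb A.
That puts Bb below C.
Counting 9 letters and 14 half steps from Bb gives a major ninth.

M9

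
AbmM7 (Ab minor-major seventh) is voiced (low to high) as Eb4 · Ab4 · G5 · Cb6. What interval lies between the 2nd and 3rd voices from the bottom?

major seventh

Those voices are Ab4 and G5.
From Ab to G is 11 semitones, exactly the major seventh.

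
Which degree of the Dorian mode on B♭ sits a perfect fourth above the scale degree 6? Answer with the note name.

C

The scale is B♭ C D♭ E♭ F G A♭.
The scale degree 6 is G; a perfect fourth above that is C — scale degree 2.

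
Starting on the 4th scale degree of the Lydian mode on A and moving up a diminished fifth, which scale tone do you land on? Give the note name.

A

The scale is A B C♯ D♯ E F♯ G♯.
The 4th scale degree is D♯; a diminished fifth above that is A — scale degree 1.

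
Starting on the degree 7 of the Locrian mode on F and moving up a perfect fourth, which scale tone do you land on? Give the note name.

The scale is F Gb Ab Bb Cb Db Eb.
The degree 7 is Eb; a perfect fourth above that is Ab — scale degree 3.

Ab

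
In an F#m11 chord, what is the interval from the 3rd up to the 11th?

F# minor eleventh: F#, A, C#, E, G#, B.
So we need the interval from A up to B.
A up to B spans 9 letter names and 14 semitones — a major ninth.

M9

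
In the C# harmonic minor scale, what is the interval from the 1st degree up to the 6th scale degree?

minor sixth

C# harmonic minor: C# D# E F# G# A B#.
That puts C# below A.
From C# to A: 8 semitones over a sixth = minor.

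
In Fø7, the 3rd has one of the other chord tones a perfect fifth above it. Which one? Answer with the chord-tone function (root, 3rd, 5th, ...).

7th

The chord tones of Fø are F-A♭-C♭-E♭.
The 3rd is A♭. A perfect fifth above A♭ is E♭.
E♭ is the chord's 7th.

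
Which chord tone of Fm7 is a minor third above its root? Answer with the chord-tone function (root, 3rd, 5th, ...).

3rd

The chord tones of F minor seventh are F Ab C Eb.
The root is F. A minor third above F is Ab.
Ab is the chord's 3rd.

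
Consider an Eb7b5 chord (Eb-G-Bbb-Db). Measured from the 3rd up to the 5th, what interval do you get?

diminished third

3rd = G; 5th = Bbb.
From G to Bbb: 2 semitones over a third = diminished.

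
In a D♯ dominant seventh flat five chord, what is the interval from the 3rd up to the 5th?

Spelling the chord: D♯-F𝄪-A-C♯.
The 3rd is F𝄪 and the 5th is A.
From F𝄪 to A: 2 semitones over a third = diminished.

d3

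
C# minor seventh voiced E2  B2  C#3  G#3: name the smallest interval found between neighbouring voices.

Adjacent intervals: E2→B2 = perfect fifth; B2→C#3 = major second; C#3→G#3 = perfect fifth.
The smallest is B2 to C#3, a major second (2 semitones).

major second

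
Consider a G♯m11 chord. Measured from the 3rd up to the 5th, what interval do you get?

M3

Spelling the chord: G♯ B D♯ F♯ A♯ C♯.
3rd = B; 5th = D♯.
Counting 3 letters and 4 half steps from B gives a major third.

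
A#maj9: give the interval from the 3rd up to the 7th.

perfect 5th

A#maj9: A#-C##-E#-G##-B#.
So we need the interval from C## up to G##.
C## up to G## spans 5 letter names and 7 semitones — a perfect fifth.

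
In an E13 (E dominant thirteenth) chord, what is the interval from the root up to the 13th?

major thirteenth

The chord tones of E13 are E–G♯–B–D–F♯–C♯.
That puts E below C♯.
From E to C♯ is 21 semitones, exactly the major thirteenth.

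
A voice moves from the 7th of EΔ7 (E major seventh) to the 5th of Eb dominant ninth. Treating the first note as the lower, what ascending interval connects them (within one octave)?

diminished sixth

The 7th of EΔ7 (E major seventh) is D#; the 5th of Eb dominant ninth is Bb.
From D# to Bb: 7 semitones over a sixth = diminished.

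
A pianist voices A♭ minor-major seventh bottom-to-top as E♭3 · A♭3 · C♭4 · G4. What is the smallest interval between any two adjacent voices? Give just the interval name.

minor third

Adjacent intervals: E♭3→A♭3 = perfect fourth; A♭3→C♭4 = minor third; C♭4→G4 = augmented fifth.
The smallest is A♭3 to C♭4, a minor third (3 semitones).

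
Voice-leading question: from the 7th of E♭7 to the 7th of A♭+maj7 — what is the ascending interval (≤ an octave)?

augmented fourth

E♭7 has D♭ as its 7th, and A♭+maj7 has G as its 7th.
D♭ up to G is 6 semitones, a half step wider than a perfect fourth, so the interval is augmented.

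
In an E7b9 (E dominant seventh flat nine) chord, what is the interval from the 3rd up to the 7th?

E7b9 is spelled E, G♯, B, D, F.
The 3rd is G♯ and the 7th is D.
5 letter names make it a fifth; at 6 semitones (a half step narrower than perfect) the quality is diminished.
This 3–7 tritone is the characteristic tension at the heart of the dominant sound.

diminished 5th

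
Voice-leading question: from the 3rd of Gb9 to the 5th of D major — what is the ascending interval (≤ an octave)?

major 7th

Gb9 has Bb as its 3rd, and D major has A as its 5th.
From Bb to A is 11 semitones, exactly the major seventh.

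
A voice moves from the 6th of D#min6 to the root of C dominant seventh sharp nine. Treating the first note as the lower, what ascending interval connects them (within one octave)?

diminished second

D#min6 has B# as its 6th, and C dominant seventh sharp nine has C as its root.
B# up to C is 0 semitones, a whole step narrower than a major second, so the interval is diminished.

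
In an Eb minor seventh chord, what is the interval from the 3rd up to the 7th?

Eb minor seventh is spelled Eb–Gb–Bb–Db.
The 3rd is Gb and the 7th is Db.
Counting 5 letters and 7 half steps from Gb gives a perfect fifth.

P5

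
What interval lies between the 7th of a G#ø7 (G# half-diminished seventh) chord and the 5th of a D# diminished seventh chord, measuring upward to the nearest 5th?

G#ø7 (G# half-diminished seventh) has F# as its 7th, and D# diminished seventh has A as its 5th.
F# up to A is 3 semitones, a half step narrower than a major third, so the interval is minor.

minor 3rd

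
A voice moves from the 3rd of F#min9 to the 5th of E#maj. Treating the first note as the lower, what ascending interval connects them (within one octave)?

The 3rd of F#min9 is A; the 5th of E#maj is B#.
From A to B#: 3 semitones over a second = augmented.

augmented 2nd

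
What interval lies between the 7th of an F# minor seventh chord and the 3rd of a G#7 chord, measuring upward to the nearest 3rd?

augmented fifth

F# minor seventh has E as its 7th, and G#7 has B# as its 3rd.
From E to B#: 8 semitones over a fifth = augmented.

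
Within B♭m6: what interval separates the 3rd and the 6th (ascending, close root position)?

augmented fourth

B♭ minor sixth: B♭, D♭, F, G.
3rd = D♭; 6th = G.
D♭ up to G is 6 semitones, a half step wider than a perfect fourth, so the interval is augmented.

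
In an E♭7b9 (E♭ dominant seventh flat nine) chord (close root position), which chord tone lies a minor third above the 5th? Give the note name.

Db

E♭7b9: E♭-G-B♭-D♭-F♭.
The 5th is B♭. A minor third above B♭ is D♭.
D♭ is the chord's 7th.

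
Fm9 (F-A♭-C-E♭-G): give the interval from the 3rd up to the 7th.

3rd = A♭; 7th = E♭.
From A♭ to E♭ is 7 semitones, exactly the perfect fifth.

perfect 5th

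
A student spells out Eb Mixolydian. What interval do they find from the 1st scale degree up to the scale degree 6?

Spelling Eb Mixolydian: Eb F G Ab Bb C Db.
That puts Eb below C.
Eb up to C spans 6 letter names and 9 semitones — a major sixth.

major sixth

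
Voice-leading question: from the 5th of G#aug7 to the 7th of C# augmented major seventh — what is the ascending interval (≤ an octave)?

G#aug7 has D## as its 5th, and C# augmented major seventh has B# as its 7th.
From D## to B#: 8 semitones over a sixth = minor.

minor sixth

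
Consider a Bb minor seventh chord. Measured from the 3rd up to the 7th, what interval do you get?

perfect fifth

The chord tones of Bb minor seventh are Bb Db F Ab.
The 3rd is Db and the 7th is Ab.
Counting 5 letters and 7 half steps from Db gives a perfect fifth.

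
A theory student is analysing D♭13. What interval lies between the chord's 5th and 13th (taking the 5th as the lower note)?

Spelling the chord: D♭–F–A♭–C♭–E♭–B♭.
5th = A♭; 13th = B♭.
Counting 9 letters and 14 half steps from A♭ gives a major ninth.

major ninth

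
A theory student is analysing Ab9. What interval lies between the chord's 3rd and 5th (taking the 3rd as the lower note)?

minor third

Ab9: Ab-C-Eb-Gb-Bb.
The 3rd is C and the 5th is Eb.
From C to Eb: 3 semitones over a third = minor.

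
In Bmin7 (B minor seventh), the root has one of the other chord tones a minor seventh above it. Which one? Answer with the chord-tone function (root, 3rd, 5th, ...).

7th

Bmin7 (B minor seventh) is spelled B–D–F#–A.
The root is B. A minor seventh above B is A.
A is the chord's 7th.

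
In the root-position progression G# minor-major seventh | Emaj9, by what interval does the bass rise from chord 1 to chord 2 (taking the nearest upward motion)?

minor sixth

The roots are G# and E.
6 letter names make it a sixth; at 8 semitones (a half step narrower than major) the quality is minor.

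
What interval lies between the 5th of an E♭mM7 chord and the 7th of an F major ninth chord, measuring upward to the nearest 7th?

The 5th of E♭mM7 is B♭; the 7th of F major ninth is E.
From B♭ to E: 6 semitones over a fourth = augmented.

augmented 4th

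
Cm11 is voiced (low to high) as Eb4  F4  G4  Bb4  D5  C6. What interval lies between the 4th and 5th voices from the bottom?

major 3rd

Those voices are Bb4 and D5.
Bb up to D spans 3 letter names and 4 semitones — a major third.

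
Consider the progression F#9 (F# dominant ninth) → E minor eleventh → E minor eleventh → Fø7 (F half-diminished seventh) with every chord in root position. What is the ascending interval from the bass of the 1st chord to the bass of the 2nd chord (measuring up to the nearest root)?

The roots are F# and E.
F# up to E is 10 semitones, a half step narrower than a major seventh, so the interval is minor.

minor seventh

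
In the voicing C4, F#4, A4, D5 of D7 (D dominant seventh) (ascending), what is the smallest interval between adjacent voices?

minor third

Adjacent intervals: C4→F#4 = augmented fourth; F#4→A4 = minor third; A4→D5 = perfect fourth.
The smallest is F#4 to A4, a minor third (3 semitones).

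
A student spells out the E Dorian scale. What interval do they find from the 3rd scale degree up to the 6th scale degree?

augmented 4th

The scale runs E F♯ G A B C♯ D.
The 3rd scale degree is G and the degree 6 is C♯.
G up to C♯ is 6 semitones, a half step wider than a perfect fourth, so the interval is augmented.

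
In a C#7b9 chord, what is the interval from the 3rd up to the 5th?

C#7b9: C#–E#–G#–B–D.
3rd = E#; 5th = G#.
From E# to G#: 3 semitones over a third = minor.

minor third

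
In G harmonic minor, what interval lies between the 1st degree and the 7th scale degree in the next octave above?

The scale runs G A B♭ C D E♭ F♯.
So we need the interval from G up to F♯.
From G to F♯ is 23 semitones, exactly the major fourteenth.

major 14th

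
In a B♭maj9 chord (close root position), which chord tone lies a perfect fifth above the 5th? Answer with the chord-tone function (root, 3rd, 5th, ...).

9th

B♭ major ninth is spelled B♭ D F A C.
The 5th is F. A perfect fifth above F is C.
C is the chord's 9th.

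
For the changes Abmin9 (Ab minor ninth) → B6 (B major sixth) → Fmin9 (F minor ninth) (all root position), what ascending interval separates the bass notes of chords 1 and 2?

augmented second

The roots are Ab and B.
2 letter names make it a second; at 3 semitones (a half step wider than major) the quality is augmented.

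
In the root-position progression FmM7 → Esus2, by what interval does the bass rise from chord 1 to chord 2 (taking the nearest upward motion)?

The roots are F and E.
From F to E is 11 semitones, exactly the major seventh.

major 7th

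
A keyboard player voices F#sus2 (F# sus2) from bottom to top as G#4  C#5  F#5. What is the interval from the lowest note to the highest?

minor seventh

The outer voices are G#4 and F#5.
7 letter names make it a seventh; at 10 semitones (a half step narrower than major) the quality is minor.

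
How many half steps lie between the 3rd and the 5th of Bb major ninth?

3

Bb major ninth: Bb D F A C.
D to F is a minor third: 3 semitones.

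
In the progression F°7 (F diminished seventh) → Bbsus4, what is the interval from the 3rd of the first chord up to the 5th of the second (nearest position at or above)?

F°7 (F diminished seventh) has Ab as its 3rd, and Bbsus4 has F as its 5th.
Ab up to F spans 6 letter names and 9 semitones — a major sixth.

major sixth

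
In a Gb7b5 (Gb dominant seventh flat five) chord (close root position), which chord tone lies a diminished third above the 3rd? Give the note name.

Dbb

The chord tones of Gb7b5 are Gb, Bb, Dbb, Fb.
The 3rd is Bb. A diminished third above Bb is Dbb.
Dbb is the chord's 5th.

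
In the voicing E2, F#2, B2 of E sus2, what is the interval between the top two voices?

P4

Those voices are F#2 and B2.
F# up to B spans 4 letter names and 5 semitones — a perfect fourth.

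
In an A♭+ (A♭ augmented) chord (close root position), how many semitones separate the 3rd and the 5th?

4

A♭+ (A♭ augmented): A♭, C, E.
C to E is a major third: 4 semitones.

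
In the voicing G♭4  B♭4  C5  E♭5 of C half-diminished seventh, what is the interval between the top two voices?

minor third

Those voices are C5 and E♭5.
C up to E♭ is 3 semitones, a half step narrower than a major third, so the interval is minor.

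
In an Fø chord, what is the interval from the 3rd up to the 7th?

P5

Fm7b5 is spelled F-Ab-Cb-Eb.
3rd = Ab; 7th = Eb.
Ab up to Eb spans 5 letter names and 7 semitones — a perfect fifth.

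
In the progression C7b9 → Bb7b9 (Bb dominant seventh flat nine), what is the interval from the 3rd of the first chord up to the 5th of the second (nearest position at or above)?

C7b9 has E as its 3rd, and Bb7b9 (Bb dominant seventh flat nine) has F as its 5th.
2 letter names make it a second; at 1 semitone (a half step narrower than major) the quality is minor.

minor second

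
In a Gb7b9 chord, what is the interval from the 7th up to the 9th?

minor 3rd

Gb7b9 is spelled Gb, Bb, Db, Fb, Abb.
That puts Fb below Abb.
Fb up to Abb is 3 semitones, a half step narrower than a major third, so the interval is minor.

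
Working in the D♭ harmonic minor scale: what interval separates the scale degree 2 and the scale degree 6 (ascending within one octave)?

diminished fifth

Spelling the D♭ harmonic minor scale: D♭ E♭ F♭ G♭ A♭ B𝄫 C.
So we need the interval from E♭ up to B𝄫.
5 letter names make it a fifth; at 6 semitones (a half step narrower than perfect) the quality is diminished.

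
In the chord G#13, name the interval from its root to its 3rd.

major third

G#13 is spelled G#, B#, D#, F#, A#, E#.
That puts G# below B#.
From G# to B# is 4 semitones, exactly the major third.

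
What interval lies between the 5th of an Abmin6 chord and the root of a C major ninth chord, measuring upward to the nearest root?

Abmin6 has Eb as its 5th, and C major ninth has C as its root.
Counting 6 letters and 9 half steps from Eb gives a major sixth.

major sixth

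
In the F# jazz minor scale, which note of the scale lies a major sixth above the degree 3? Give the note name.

F#

The scale is F# G# A B C# D# E#.
The degree 3 is A; a major sixth above that is F# — scale degree 1.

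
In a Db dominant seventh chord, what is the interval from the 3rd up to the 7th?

diminished fifth

Spelling the chord: Db–F–Ab–Cb.
That puts F below Cb.
F up to Cb is 6 semitones, a half step narrower than a perfect fifth, so the interval is diminished.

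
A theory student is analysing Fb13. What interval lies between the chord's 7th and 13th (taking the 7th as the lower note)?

major 7th

Fb13: Fb-Ab-Cb-Ebb-Gb-Db.
The 7th is Ebb and the 13th is Db.
Ebb up to Db spans 7 letter names and 11 semitones — a major seventh.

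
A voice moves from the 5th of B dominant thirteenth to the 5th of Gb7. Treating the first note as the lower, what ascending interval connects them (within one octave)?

diminished sixth

The 5th of B dominant thirteenth is F#; the 5th of Gb7 is Db.
F# up to Db is 7 semitones, a whole step narrower than a major sixth, so the interval is diminished.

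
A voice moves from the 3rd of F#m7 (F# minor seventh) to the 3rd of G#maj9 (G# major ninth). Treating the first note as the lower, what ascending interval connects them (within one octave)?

The 3rd of F#m7 (F# minor seventh) is A; the 3rd of G#maj9 (G# major ninth) is B#.
A up to B# is 3 semitones, a half step wider than a major second, so the interval is augmented.

augmented second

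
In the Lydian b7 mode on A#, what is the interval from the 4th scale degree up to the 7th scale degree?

diminished fourth

Spelling the Lydian b7 mode on A#: A# B# C## D## E# F## G#.
The 4th scale degree is D## and the degree 7 is G#.
From D## to G#: 4 semitones over a fourth = diminished.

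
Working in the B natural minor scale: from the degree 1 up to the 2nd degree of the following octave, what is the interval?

major ninth

Spelling the B natural minor scale: B C# D E F# G A.
That puts B below C#.
Counting 9 letters and 14 half steps from B gives a major ninth.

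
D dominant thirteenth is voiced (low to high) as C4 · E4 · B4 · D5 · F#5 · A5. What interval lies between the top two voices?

minor 3rd

Those voices are F#5 and A5.
F# up to A is 3 semitones, a half step narrower than a major third, so the interval is minor.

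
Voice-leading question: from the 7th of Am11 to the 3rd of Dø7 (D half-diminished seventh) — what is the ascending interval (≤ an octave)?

minor seventh

The 7th of Am11 is G; the 3rd of Dø7 (D half-diminished seventh) is F.
7 letter names make it a seventh; at 10 semitones (a half step narrower than major) the quality is minor.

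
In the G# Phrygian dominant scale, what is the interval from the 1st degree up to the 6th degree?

The scale runs G# A B# C# D# E F#.
So we need the interval from G# up to E.
6 letter names make it a sixth; at 8 semitones (a half step narrower than major) the quality is minor.

minor sixth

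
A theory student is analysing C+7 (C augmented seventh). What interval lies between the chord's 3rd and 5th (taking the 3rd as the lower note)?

Spelling the chord: C–E–G♯–B♭.
3rd = E; 5th = G♯.
E up to G♯ spans 3 letter names and 4 semitones — a major third.

major third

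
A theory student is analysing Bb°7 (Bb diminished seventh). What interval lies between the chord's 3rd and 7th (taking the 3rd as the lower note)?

diminished 5th

The chord tones of Bbdim7 are Bb–Db–Fb–Abb.
The 3rd is Db and the 7th is Abb.
From Db to Abb: 6 semitones over a fifth = diminished.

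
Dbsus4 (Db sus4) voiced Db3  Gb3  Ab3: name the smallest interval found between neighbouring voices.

Adjacent intervals: Db3→Gb3 = perfect fourth; Gb3→Ab3 = major second.
The smallest is Gb3 to Ab3, a major second (2 semitones).

major second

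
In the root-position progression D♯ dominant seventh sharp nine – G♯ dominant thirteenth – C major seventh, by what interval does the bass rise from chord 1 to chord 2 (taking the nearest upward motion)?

The roots are D♯ and G♯.
From D♯ to G♯ is 5 semitones, exactly the perfect fourth.

perfect fourth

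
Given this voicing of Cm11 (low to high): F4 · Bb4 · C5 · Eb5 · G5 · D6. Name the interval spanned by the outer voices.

M13

The outer voices are F4 and D6.
Counting 13 letters and 21 half steps from F gives a major thirteenth.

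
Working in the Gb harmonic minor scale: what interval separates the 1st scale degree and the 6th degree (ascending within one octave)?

The scale runs Gb Ab Bbb Cb Db Ebb F.
So we need the interval from Gb up to Ebb.
Gb up to Ebb is 8 semitones, a half step narrower than a major sixth, so the interval is minor.

minor 6th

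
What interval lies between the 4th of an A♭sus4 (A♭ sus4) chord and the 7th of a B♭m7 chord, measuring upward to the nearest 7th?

P5

The 4th of A♭sus4 (A♭ sus4) is D♭; the 7th of B♭m7 is A♭.
Counting 5 letters and 7 half steps from D♭ gives a perfect fifth.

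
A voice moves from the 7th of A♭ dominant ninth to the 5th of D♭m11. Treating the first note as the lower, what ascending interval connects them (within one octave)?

major 2nd

The 7th of A♭ dominant ninth is G♭; the 5th of D♭m11 is A♭.
Counting 2 letters and 2 half steps from G♭ gives a major second.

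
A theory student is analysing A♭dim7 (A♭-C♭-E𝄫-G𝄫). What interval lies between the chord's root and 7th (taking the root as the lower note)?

diminished seventh

The root is A♭ and the 7th is G𝄫.
A♭ up to G𝄫 is 9 semitones, a whole step narrower than a major seventh, so the interval is diminished.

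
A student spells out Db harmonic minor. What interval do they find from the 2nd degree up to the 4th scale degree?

minor third

Spelling Db harmonic minor: Db Eb Fb Gb Ab Bbb C.
The 2nd degree is Eb and the degree 4 is Gb.
Eb up to Gb is 3 semitones, a half step narrower than a major third, so the interval is minor.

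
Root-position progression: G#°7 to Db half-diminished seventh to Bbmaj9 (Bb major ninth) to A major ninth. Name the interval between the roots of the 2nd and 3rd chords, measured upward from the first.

The roots are Db and Bb.
Db up to Bb spans 6 letter names and 9 semitones — a major sixth.

major sixth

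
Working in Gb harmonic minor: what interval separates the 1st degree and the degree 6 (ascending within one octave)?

m6

The scale runs Gb Ab Bbb Cb Db Ebb F.
That puts Gb below Ebb.
6 letter names make it a sixth; at 8 semitones (a half step narrower than major) the quality is minor.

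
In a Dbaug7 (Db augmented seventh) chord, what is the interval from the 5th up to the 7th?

The chord tones of Db7#5 (Db augmented seventh) are Db F A Cb.
5th = A; 7th = Cb.
From A to Cb: 2 semitones over a third = diminished.

diminished third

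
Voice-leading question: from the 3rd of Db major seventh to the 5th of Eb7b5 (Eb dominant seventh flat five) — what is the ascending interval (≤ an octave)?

Db major seventh has F as its 3rd, and Eb7b5 (Eb dominant seventh flat five) has Bbb as its 5th.
From F to Bbb: 4 semitones over a fourth = diminished.

d4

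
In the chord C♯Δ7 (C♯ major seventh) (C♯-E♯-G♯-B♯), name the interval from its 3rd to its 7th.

The 3rd is E♯ and the 7th is B♯.
Counting 5 letters and 7 half steps from E♯ gives a perfect fifth.

perfect 5th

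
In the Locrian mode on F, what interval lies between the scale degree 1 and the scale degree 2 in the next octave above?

The scale runs F Gb Ab Bb Cb Db Eb.
Scale degree 1 = F; 2nd degree (up an octave) = Gb.
9 letter names make it a ninth; at 13 semitones (a half step narrower than major) the quality is minor.

minor ninth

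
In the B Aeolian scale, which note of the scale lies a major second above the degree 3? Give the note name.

E

The scale is B C# D E F# G A.
The degree 3 is D; a major second above that is E — scale degree 4.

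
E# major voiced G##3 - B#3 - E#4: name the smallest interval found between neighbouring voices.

minor third

Adjacent intervals: G##3→B#3 = minor third; B#3→E#4 = perfect fourth.
The smallest is G##3 to B#3, a minor third (3 semitones).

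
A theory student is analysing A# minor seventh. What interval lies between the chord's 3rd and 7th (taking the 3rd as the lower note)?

perfect fifth

A#m7 is spelled A# C# E# G#.
So we need the interval from C# up to G#.
From C# to G# is 7 semitones, exactly the perfect fifth.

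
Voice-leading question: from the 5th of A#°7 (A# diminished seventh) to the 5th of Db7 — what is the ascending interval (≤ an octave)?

The 5th of A#°7 (A# diminished seventh) is E; the 5th of Db7 is Ab.
4 letter names make it a fourth; at 4 semitones (a half step narrower than perfect) the quality is diminished.

diminished fourth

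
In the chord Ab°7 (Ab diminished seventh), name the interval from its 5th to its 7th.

Spelling the chord: Ab, Cb, Ebb, Gbb.
So we need the interval from Ebb up to Gbb.
Ebb up to Gbb is 3 semitones, a half step narrower than a major third, so the interval is minor.

minor third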